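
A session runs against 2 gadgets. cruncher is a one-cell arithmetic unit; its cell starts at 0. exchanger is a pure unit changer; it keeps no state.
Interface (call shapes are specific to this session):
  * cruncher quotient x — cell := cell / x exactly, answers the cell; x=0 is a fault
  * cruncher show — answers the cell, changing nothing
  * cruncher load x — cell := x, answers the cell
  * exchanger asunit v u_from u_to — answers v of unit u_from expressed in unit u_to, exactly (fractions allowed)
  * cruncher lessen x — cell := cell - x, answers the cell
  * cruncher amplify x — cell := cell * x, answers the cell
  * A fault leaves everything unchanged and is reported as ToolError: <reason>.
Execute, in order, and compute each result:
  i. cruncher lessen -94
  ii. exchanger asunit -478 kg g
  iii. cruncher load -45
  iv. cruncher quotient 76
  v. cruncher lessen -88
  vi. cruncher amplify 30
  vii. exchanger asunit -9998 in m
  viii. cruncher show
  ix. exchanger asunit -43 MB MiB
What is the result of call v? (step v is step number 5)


Answer: 6643/76

Derivation:
# cruncher lessen(-94) : 94
# exchanger asunit(-478, kg, g) : -478000
# cruncher load(-45) : -45
# cruncher quotient(76) : -45/76
# cruncher lessen(-88) : 6643/76
# cruncher amplify(30) : 99645/38
# exchanger asunit(-9998, in, m) : -634873/2500
# cruncher show() : 99645/38
# exchanger asunit(-43, MB, MiB) : -671875/16384


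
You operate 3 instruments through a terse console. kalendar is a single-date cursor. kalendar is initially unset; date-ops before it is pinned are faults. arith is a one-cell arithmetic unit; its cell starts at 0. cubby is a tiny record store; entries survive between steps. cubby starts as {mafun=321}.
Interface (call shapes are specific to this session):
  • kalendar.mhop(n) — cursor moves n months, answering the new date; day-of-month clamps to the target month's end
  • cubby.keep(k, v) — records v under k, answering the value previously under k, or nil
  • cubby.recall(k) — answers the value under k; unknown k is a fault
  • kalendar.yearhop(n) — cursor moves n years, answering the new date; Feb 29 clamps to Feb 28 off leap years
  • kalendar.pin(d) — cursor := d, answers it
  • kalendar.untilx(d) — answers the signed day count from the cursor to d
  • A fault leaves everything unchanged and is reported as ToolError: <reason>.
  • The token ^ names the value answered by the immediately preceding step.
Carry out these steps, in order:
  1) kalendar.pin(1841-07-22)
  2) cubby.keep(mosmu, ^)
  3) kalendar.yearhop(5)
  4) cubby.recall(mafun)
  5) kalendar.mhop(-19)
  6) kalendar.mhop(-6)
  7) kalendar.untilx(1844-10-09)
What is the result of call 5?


Answer: 1844-12-22

Derivation:
I try kalendar.pin on d: 1841-07-22, — result: 1841-07-22.
Then cubby.keep on k: mosmu, v: ^, yielding nil.
Invoking kalendar.yearhop on n: 5, yielding 1846-07-22.
Now I run cubby.recall on k: mafun: 321.
I invoke kalendar.mhop on n: -19, which returns 1844-12-22.
I try kalendar.mhop on n: -6, which returns 1844-06-22.
Calling kalendar.untilx on d: 1844-10-09, and see 109.


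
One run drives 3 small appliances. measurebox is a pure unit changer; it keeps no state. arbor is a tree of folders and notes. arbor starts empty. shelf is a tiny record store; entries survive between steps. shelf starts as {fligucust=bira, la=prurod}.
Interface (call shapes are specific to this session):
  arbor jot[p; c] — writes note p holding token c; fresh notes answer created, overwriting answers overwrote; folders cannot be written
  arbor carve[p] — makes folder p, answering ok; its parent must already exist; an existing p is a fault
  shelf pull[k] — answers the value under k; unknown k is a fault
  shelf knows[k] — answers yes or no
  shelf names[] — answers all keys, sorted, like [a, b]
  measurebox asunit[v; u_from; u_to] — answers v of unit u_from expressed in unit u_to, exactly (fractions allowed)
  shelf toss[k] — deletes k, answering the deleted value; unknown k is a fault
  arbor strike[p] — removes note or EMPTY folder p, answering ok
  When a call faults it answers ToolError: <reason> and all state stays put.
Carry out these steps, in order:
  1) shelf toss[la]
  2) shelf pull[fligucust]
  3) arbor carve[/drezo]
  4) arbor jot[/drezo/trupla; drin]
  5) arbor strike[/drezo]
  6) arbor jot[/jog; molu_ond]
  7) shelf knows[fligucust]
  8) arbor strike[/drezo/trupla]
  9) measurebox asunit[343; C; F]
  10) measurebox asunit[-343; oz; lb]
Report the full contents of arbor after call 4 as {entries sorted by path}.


Answer: {drezo/, drezo/trupla=drin}

Derivation:
% shelf toss(k: la) => prurod
% shelf pull(k: fligucust) => bira
% arbor carve(p: /drezo) => ok
% arbor jot(p: /drezo/trupla, c: drin) => created
% arbor strike(p: /drezo) => ToolError: not empty
% arbor jot(p: /jog, c: molu_ond) => created
% shelf knows(k: fligucust) => yes
% arbor strike(p: /drezo/trupla) => ok
% measurebox asunit(v: 343, u_from: C, u_to: F) => 3247/5
% measurebox asunit(v: -343, u_from: oz, u_to: lb) => -343/16


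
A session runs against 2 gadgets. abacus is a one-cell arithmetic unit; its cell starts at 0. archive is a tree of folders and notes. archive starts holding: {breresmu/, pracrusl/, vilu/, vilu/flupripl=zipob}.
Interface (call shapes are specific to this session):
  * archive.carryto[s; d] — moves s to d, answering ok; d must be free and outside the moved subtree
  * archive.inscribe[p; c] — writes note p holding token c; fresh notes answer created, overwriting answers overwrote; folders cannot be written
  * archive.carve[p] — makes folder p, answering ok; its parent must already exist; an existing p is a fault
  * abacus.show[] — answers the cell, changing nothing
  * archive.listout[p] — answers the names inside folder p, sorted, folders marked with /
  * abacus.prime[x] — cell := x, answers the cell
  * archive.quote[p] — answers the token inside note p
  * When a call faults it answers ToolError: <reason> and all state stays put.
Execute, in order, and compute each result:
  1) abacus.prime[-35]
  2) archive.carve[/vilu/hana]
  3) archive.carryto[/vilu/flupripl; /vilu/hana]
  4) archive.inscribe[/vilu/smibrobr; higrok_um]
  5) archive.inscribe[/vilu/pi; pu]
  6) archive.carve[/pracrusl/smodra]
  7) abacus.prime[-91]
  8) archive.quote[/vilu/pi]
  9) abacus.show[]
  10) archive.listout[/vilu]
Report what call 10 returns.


Answer: [flupripl, hana/, pi, smibrobr]

Derivation:
;; abacus.prime(x: -35) => -35
;; archive.carve(p: /vilu/hana) => ok
;; archive.carryto(s: /vilu/flupripl, d: /vilu/hana) => ToolError: exists
;; archive.inscribe(p: /vilu/smibrobr, c: higrok_um) => created
;; archive.inscribe(p: /vilu/pi, c: pu) => created
;; archive.carve(p: /pracrusl/smodra) => ok
;; abacus.prime(x: -91) => -91
;; archive.quote(p: /vilu/pi) => pu
;; abacus.show() => -91
;; archive.listout(p: /vilu) => [flupripl, hana/, pi, smibrobr]


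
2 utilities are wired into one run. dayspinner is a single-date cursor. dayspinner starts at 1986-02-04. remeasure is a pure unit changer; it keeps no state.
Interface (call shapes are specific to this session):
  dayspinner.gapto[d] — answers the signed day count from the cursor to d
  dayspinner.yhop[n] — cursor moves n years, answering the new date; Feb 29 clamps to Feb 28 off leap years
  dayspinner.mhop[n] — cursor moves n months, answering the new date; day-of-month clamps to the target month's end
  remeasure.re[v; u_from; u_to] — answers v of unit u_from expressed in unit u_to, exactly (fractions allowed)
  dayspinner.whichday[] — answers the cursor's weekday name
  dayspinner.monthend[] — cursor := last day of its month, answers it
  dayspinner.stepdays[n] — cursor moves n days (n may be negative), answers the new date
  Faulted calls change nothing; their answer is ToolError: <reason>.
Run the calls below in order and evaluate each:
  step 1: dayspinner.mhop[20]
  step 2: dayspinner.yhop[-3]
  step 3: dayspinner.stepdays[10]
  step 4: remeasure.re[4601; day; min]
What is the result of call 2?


Answer: 1984-10-04

Derivation:
-- mhop(n: 20) -> 1987-10-04
-- yhop(n: -3) -> 1984-10-04
-- stepdays(n: 10) -> 1984-10-14
-- re(v: 4601, u_from: day, u_to: min) -> 6625440


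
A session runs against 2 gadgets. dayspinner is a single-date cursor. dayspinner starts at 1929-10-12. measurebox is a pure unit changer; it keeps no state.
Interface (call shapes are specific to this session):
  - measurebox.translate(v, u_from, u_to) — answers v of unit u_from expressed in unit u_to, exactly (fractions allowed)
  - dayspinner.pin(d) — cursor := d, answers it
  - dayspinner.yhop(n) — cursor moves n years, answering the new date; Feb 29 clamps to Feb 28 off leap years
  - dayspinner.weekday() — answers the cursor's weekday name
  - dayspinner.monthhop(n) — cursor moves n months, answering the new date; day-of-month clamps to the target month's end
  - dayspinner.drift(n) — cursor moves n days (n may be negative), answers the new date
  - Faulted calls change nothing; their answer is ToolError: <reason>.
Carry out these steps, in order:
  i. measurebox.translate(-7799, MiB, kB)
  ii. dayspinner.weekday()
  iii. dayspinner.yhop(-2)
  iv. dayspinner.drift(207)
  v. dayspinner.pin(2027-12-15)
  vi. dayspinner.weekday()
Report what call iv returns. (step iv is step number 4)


Answer: 1928-05-06

Derivation:
I invoke translate(v: -7799, u_from: MiB, u_to: kB), giving -1022230528/125.
I run weekday(), yielding Saturday.
I run yhop(n: -2): 1927-10-12.
I run drift(n: 207), giving 1928-05-06.
Invoking pin(d: 2027-12-15): 2027-12-15.
Now I run weekday, giving Wednesday.


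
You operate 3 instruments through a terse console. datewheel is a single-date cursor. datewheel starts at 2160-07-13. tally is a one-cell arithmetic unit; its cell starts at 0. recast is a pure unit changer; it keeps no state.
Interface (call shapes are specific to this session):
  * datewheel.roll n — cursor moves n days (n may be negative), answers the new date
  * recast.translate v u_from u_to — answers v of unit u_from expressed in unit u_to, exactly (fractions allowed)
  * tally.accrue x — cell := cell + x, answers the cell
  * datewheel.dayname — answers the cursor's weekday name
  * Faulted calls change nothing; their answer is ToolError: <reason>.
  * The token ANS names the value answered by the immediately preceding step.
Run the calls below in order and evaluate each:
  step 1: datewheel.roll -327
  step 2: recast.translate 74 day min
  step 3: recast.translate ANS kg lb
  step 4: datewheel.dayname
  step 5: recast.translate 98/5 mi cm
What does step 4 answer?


Answer: Tuesday

Derivation:
> datewheel.roll n=-327
= 2159-08-21
> recast.translate v=74 u_from=day u_to=min
= 106560
> recast.translate v=ANS u_from=kg u_to=lb
= 10656000000000/45359237
> datewheel.dayname
= Tuesday
> recast.translate v=98/5 u_from=mi u_to=cm
= 78857856/25


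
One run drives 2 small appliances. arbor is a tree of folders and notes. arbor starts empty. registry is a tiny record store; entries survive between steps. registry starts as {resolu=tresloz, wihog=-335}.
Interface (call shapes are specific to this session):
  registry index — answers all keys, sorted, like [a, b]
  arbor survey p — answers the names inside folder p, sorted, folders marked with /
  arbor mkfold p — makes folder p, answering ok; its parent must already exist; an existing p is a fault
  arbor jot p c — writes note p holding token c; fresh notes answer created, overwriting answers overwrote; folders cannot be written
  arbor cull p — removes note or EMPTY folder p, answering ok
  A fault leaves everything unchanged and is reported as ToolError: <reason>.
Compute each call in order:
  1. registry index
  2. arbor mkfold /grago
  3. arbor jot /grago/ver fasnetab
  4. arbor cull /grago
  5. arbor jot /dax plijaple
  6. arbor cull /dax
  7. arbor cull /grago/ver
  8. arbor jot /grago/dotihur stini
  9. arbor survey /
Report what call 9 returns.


Answer: [grago/]

Derivation:
Act: registry index[]
Obs: [resolu, wihog]
Act: arbor mkfold[p: /grago]
Obs: ok
Act: arbor jot[p: /grago/ver; c: fasnetab]
Obs: created
Act: arbor cull[p: /grago]
Obs: ToolError: not empty
Act: arbor jot[p: /dax; c: plijaple]
Obs: created
Act: arbor cull[p: /dax]
Obs: ok
Act: arbor cull[p: /grago/ver]
Obs: ok
Act: arbor jot[p: /grago/dotihur; c: stini]
Obs: created
Act: arbor survey[p: /]
Obs: [grago/]


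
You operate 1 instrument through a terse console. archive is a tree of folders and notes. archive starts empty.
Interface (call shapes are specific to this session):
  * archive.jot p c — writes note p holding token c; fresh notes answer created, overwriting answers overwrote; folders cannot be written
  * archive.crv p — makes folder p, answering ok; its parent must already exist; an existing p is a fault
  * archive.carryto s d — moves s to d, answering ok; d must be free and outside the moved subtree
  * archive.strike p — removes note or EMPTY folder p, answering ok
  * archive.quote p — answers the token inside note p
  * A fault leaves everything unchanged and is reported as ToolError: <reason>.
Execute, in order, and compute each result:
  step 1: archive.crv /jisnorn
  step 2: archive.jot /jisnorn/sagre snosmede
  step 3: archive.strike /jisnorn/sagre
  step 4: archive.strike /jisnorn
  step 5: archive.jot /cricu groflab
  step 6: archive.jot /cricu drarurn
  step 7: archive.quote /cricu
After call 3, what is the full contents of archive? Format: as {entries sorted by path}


Answer: {jisnorn/}

Derivation:
-- 1. archive.crv(p='/jisnorn') : ok
-- 2. archive.jot(p='/jisnorn/sagre', c='snosmede') : created
-- 3. archive.strike(p='/jisnorn/sagre') : ok
-- 4. archive.strike(p='/jisnorn') : ok
-- 5. archive.jot(p='/cricu', c='groflab') : created
-- 6. archive.jot(p='/cricu', c='drarurn') : overwrote
-- 7. archive.quote(p='/cricu') : drarurn


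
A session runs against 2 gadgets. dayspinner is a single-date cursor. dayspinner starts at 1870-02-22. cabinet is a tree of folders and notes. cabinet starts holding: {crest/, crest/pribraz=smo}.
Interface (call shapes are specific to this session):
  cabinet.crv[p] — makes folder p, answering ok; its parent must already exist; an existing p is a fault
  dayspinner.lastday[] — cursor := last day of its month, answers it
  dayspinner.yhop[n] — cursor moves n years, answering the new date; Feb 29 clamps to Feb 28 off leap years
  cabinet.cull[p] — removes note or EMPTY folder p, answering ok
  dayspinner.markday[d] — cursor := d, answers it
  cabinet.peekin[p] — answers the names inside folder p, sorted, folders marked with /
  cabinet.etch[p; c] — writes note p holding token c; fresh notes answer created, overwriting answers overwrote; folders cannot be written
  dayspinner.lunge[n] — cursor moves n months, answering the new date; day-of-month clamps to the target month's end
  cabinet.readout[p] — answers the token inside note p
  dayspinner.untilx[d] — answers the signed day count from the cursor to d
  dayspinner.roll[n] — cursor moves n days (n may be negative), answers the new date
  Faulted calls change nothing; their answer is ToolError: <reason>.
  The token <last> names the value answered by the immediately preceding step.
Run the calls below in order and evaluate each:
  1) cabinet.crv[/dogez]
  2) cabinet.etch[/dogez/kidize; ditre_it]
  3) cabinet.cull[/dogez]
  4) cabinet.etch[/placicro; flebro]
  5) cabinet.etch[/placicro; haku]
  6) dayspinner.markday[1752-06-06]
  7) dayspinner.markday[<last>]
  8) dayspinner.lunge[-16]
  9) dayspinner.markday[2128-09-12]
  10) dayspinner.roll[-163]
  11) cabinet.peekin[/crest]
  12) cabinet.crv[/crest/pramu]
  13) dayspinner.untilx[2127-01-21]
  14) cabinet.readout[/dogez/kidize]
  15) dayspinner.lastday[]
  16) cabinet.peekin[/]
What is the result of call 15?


~$ cabinet.crv p='/dogez'
  ok
~$ cabinet.etch p='/dogez/kidize' c='ditre_it'
  created
~$ cabinet.cull p='/dogez'
  ToolError: not empty
~$ cabinet.etch p='/placicro' c='flebro'
  created
~$ cabinet.etch p='/placicro' c='haku'
  overwrote
~$ dayspinner.markday d='1752-06-06'
  1752-06-06
~$ dayspinner.markday d='<last>'
  1752-06-06
~$ dayspinner.lunge n='-16'
  1751-02-06
~$ dayspinner.markday d='2128-09-12'
  2128-09-12
~$ dayspinner.roll n='-163'
  2128-04-02
~$ cabinet.peekin p='/crest'
  [pribraz]
~$ cabinet.crv p='/crest/pramu'
  ok
~$ dayspinner.untilx d='2127-01-21'
  -437
~$ cabinet.readout p='/dogez/kidize'
  ditre_it
~$ dayspinner.lastday
  2128-04-30
~$ cabinet.peekin p='/'
  [crest/, dogez/, placicro]

Answer: 2128-04-30


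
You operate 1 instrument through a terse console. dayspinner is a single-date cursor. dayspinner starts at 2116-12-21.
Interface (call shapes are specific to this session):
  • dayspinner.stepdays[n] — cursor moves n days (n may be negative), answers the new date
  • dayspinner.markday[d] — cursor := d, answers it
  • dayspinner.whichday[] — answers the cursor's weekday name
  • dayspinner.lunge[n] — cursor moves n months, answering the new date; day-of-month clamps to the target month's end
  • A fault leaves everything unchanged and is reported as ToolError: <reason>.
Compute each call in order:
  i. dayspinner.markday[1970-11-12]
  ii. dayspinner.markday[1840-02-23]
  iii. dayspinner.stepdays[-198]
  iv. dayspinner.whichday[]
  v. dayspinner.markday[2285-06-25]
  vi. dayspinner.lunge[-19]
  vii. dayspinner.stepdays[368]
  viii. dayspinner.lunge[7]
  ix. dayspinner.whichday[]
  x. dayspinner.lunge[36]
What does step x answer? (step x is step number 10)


Answer: 2288-06-27

Derivation:
→ dayspinner.markday(d→1970-11-12)
← 1970-11-12
→ dayspinner.markday(d→1840-02-23)
← 1840-02-23
→ dayspinner.stepdays(n→-198)
← 1839-08-09
→ dayspinner.whichday()
← Friday
→ dayspinner.markday(d→2285-06-25)
← 2285-06-25
→ dayspinner.lunge(n→-19)
← 2283-11-25
→ dayspinner.stepdays(n→368)
← 2284-11-27
→ dayspinner.lunge(n→7)
← 2285-06-27
→ dayspinner.whichday()
← Saturday
→ dayspinner.lunge(n→36)
← 2288-06-27


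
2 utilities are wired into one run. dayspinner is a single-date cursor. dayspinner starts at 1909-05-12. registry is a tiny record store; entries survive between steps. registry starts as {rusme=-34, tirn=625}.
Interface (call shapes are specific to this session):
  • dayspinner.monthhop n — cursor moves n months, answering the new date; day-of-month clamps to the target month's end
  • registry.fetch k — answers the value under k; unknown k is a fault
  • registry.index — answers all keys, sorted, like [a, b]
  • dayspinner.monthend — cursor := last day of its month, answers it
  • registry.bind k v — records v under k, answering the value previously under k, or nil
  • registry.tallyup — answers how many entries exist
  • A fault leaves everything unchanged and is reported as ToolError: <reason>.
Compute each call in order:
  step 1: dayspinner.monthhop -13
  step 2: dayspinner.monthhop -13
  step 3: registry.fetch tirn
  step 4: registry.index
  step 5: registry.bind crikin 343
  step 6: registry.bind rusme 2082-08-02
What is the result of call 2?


! 1. dayspinner.monthhop(-13) : 1908-04-12
! 2. dayspinner.monthhop(-13) : 1907-03-12
! 3. registry.fetch(tirn) : 625
! 4. registry.index() : [rusme, tirn]
! 5. registry.bind(crikin, 343) : nil
! 6. registry.bind(rusme, 2082-08-02) : -34

Answer: 1907-03-12


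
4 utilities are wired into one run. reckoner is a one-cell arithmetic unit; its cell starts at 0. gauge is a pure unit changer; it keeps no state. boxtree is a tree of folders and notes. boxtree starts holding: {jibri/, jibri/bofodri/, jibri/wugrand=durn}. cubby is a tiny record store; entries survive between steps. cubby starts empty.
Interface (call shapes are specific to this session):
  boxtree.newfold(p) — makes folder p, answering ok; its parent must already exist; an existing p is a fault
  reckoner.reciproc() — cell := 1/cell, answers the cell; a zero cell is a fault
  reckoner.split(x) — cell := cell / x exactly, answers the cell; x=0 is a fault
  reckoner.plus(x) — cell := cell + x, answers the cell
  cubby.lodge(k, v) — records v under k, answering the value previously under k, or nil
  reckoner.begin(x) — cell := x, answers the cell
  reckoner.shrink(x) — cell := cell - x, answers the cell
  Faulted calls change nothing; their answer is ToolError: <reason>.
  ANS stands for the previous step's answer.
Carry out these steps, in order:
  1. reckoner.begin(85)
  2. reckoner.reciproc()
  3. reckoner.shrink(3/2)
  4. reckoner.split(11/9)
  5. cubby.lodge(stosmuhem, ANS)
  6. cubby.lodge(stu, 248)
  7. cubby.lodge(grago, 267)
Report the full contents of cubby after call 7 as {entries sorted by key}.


I invoke reckoner.begin passing x→85, and observe 85.
Now I run reckoner.reciproc, and get 1/85.
Next I call reckoner.shrink passing x→3/2, which returns -253/170.
Next I call reckoner.split passing x→11/9, → -207/170.
Then cubby.lodge passing k→stosmuhem, v→ANS, and see nil.
I use cubby.lodge passing k→stu, v→248, giving nil.
I call cubby.lodge passing k→grago, v→267, which returns nil.

Answer: {grago=267, stosmuhem=-207/170, stu=248}


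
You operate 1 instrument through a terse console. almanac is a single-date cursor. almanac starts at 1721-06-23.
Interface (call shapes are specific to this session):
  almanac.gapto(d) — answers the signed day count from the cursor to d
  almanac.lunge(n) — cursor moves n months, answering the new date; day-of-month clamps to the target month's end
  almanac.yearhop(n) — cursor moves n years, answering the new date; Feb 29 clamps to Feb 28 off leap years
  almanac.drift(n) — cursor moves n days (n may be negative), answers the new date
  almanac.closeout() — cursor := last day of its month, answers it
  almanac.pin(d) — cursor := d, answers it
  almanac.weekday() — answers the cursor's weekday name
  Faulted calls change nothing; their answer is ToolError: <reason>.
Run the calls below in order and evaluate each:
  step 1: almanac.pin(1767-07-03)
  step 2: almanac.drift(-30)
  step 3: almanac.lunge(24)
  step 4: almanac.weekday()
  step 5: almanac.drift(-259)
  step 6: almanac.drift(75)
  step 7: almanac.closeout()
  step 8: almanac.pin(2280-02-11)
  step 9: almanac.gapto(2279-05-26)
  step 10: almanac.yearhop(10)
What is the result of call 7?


I try almanac.pin(d→1767-07-03): 1767-07-03.
I invoke almanac.drift(n→-30), giving 1767-06-03.
I run almanac.lunge(n→24), and see 1769-06-03.
I use almanac.weekday(), and get Saturday.
I call almanac.drift(n→-259), — result: 1768-09-17.
Then almanac.drift(n→75), → 1768-12-01.
Invoking almanac.closeout(), yielding 1768-12-31.
I call almanac.pin(d→2280-02-11), — result: 2280-02-11.
Invoking almanac.gapto(d→2279-05-26), and observe -261.
Calling almanac.yearhop(n→10): 2290-02-11.

Answer: 1768-12-31


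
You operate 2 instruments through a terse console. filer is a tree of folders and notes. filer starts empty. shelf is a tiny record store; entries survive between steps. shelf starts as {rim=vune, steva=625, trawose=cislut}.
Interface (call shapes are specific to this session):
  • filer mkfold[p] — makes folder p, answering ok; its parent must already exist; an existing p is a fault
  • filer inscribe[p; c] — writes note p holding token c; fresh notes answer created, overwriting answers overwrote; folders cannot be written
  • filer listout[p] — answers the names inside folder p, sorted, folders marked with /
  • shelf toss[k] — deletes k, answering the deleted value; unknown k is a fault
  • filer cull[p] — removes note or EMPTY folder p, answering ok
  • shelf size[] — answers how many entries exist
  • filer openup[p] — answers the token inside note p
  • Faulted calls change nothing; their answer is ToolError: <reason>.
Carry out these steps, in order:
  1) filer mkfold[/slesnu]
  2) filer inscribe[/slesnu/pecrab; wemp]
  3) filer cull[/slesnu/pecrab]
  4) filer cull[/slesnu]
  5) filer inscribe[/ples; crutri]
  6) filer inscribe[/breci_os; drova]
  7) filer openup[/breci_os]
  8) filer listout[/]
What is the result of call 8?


Act: filer mkfold[p→/slesnu]
Obs: ok
Act: filer inscribe[p→/slesnu/pecrab; c→wemp]
Obs: created
Act: filer cull[p→/slesnu/pecrab]
Obs: ok
Act: filer cull[p→/slesnu]
Obs: ok
Act: filer inscribe[p→/ples; c→crutri]
Obs: created
Act: filer inscribe[p→/breci_os; c→drova]
Obs: created
Act: filer openup[p→/breci_os]
Obs: drova
Act: filer listout[p→/]
Obs: [breci_os, ples]

Answer: [breci_os, ples]


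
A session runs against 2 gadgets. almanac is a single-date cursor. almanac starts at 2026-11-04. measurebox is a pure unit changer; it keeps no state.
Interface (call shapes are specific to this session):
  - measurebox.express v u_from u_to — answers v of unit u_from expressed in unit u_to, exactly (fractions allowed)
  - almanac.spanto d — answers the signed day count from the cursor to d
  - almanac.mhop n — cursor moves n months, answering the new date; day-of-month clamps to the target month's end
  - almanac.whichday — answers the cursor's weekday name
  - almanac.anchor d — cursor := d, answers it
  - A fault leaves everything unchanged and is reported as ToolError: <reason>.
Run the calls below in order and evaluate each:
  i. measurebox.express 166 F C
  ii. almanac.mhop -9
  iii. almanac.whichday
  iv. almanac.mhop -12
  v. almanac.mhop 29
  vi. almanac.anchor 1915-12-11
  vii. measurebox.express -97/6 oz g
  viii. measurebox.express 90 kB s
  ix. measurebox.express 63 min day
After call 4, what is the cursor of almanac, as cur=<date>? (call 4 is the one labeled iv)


;; 1. measurebox.express(v: 166, u_from: F, u_to: C) => 670/9
;; 2. almanac.mhop(n: -9) => 2026-02-04
;; 3. almanac.whichday() => Wednesday
;; 4. almanac.mhop(n: -12) => 2025-02-04
;; 5. almanac.mhop(n: 29) => 2027-07-04
;; 6. almanac.anchor(d: 1915-12-11) => 1915-12-11
;; 7. measurebox.express(v: -97/6, u_from: oz, u_to: g) => -4399845989/9600000
;; 8. measurebox.express(v: 90, u_from: kB, u_to: s) => ToolError: incompatible units
;; 9. measurebox.express(v: 63, u_from: min, u_to: day) => 7/160

Answer: cur=2025-02-04


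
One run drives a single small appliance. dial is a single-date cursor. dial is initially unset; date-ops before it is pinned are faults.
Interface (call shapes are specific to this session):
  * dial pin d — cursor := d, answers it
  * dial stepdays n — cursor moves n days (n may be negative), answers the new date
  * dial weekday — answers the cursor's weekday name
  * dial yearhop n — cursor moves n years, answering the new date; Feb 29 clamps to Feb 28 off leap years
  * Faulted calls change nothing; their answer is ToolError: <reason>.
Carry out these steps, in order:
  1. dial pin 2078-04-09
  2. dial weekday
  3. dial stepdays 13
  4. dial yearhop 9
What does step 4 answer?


Answer: 2087-04-22

Derivation:
·→ dial pin(d: 2078-04-09)
·← 2078-04-09
·→ dial weekday()
·← Saturday
·→ dial stepdays(n: 13)
·← 2078-04-22
·→ dial yearhop(n: 9)
·← 2087-04-22


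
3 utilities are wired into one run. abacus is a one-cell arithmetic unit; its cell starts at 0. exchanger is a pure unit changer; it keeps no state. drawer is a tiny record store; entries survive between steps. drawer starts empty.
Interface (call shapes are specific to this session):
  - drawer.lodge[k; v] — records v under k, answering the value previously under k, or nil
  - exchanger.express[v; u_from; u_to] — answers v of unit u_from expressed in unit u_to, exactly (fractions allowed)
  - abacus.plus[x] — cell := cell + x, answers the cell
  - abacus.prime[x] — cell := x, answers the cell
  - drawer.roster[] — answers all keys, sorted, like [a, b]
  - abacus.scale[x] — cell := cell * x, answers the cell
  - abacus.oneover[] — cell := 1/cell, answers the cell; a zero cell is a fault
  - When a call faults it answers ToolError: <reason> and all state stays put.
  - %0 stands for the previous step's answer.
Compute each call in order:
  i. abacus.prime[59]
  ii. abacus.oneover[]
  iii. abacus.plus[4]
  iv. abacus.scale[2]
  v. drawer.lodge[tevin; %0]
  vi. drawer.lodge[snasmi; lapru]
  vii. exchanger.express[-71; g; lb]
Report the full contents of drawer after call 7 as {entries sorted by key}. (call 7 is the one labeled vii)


-> abacus.prime(x: 59)
<- 59
-> abacus.oneover()
<- 1/59
-> abacus.plus(x: 4)
<- 237/59
-> abacus.scale(x: 2)
<- 474/59
-> drawer.lodge(k: tevin, v: %0)
<- nil
-> drawer.lodge(k: snasmi, v: lapru)
<- nil
-> exchanger.express(v: -71, u_from: g, u_to: lb)
<- -7100000/45359237

Answer: {snasmi=lapru, tevin=474/59}


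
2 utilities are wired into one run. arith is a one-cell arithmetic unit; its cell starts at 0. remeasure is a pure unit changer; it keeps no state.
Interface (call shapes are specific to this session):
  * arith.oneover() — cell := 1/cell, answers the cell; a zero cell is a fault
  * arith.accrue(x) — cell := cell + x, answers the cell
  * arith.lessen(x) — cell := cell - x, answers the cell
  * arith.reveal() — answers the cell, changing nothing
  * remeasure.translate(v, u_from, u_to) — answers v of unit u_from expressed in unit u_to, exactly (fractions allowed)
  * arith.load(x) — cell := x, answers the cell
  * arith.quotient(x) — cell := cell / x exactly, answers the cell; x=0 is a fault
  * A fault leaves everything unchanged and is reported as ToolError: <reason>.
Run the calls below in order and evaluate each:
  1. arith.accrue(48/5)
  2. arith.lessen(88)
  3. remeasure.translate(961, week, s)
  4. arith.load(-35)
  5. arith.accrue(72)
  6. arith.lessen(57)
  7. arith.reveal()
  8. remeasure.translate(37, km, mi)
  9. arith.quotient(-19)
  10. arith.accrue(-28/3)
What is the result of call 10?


~$ arith.accrue x='48/5'
[out] 48/5
~$ arith.lessen x='88'
[out] -392/5
~$ remeasure.translate v='961' u_from='week' u_to='s'
[out] 581212800
~$ arith.load x='-35'
[out] -35
~$ arith.accrue x='72'
[out] 37
~$ arith.lessen x='57'
[out] -20
~$ arith.reveal
[out] -20
~$ remeasure.translate v='37' u_from='km' u_to='mi'
[out] 578125/25146
~$ arith.quotient x='-19'
[out] 20/19
~$ arith.accrue x='-28/3'
[out] -472/57

Answer: -472/57


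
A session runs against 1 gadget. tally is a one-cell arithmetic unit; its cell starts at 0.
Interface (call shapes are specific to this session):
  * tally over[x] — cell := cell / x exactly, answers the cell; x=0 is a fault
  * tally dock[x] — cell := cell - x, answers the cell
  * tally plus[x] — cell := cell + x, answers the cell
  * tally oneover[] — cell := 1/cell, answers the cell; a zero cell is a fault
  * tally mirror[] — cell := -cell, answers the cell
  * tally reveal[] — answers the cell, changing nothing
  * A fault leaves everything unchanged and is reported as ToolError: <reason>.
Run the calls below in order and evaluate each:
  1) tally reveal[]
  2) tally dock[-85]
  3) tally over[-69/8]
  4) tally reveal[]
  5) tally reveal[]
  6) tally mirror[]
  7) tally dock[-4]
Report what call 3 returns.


CALL tally reveal[]
RET  0
CALL tally dock[-85]
RET  85
CALL tally over[-69/8]
RET  -680/69
CALL tally reveal[]
RET  -680/69
CALL tally reveal[]
RET  -680/69
CALL tally mirror[]
RET  680/69
CALL tally dock[-4]
RET  956/69

Answer: -680/69


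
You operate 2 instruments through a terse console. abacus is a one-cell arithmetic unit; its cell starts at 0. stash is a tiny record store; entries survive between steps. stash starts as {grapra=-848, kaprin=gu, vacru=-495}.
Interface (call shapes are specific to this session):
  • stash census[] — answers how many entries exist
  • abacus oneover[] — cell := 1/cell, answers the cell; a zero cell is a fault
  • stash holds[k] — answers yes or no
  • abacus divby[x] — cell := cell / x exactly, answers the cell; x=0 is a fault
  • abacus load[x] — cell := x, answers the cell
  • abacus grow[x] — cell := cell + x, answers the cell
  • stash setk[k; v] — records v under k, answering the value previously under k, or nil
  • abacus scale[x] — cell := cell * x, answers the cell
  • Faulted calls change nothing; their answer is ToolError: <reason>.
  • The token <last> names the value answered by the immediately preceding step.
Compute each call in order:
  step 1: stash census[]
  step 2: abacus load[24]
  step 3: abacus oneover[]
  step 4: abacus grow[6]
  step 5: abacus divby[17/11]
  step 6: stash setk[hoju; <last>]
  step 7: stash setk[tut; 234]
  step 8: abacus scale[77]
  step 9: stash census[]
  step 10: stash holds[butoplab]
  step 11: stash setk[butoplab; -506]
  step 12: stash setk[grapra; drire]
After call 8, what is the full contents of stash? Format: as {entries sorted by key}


CALL stash census[]
RET  3
CALL abacus load[24]
RET  24
CALL abacus oneover[]
RET  1/24
CALL abacus grow[6]
RET  145/24
CALL abacus divby[17/11]
RET  1595/408
CALL stash setk[hoju; <last>]
RET  nil
CALL stash setk[tut; 234]
RET  nil
CALL abacus scale[77]
RET  122815/408
CALL stash census[]
RET  5
CALL stash holds[butoplab]
RET  no
CALL stash setk[butoplab; -506]
RET  nil
CALL stash setk[grapra; drire]
RET  -848

Answer: {grapra=-848, hoju=1595/408, kaprin=gu, tut=234, vacru=-495}


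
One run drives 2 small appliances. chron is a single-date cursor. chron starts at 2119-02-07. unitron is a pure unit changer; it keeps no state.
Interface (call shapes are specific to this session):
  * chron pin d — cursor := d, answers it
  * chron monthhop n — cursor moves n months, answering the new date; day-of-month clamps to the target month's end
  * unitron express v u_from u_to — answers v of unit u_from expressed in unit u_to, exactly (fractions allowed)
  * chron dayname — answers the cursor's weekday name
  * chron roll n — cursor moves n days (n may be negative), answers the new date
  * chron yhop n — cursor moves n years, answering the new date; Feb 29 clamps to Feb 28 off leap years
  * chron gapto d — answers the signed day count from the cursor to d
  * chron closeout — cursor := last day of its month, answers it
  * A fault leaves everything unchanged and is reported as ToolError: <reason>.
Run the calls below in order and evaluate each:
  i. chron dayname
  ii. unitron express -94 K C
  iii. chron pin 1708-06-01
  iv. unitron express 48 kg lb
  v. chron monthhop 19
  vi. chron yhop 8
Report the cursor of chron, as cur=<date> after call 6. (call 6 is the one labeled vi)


> chron dayname
  Tuesday
> unitron express v→-94 u_from→K u_to→C
  -7343/20
> chron pin d→1708-06-01
  1708-06-01
> unitron express v→48 u_from→kg u_to→lb
  4800000000/45359237
> chron monthhop n→19
  1710-01-01
> chron yhop n→8
  1718-01-01

Answer: cur=1718-01-01


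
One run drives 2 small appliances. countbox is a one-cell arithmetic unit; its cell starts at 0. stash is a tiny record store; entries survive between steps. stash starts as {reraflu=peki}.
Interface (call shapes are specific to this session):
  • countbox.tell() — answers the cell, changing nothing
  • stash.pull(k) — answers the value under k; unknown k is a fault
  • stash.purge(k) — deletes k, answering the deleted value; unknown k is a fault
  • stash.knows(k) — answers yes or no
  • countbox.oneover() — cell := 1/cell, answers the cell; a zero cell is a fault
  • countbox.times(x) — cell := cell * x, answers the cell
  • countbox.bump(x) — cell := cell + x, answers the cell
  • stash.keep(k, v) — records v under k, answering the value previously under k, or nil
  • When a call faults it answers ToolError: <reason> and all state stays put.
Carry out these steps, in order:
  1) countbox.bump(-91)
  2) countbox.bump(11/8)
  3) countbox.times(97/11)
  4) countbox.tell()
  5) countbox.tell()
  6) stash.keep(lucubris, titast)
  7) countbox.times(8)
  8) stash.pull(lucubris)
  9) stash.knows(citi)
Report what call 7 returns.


Calling countbox.bump(x=-91), and get -91.
I use countbox.bump(x=11/8), and observe -717/8.
I try countbox.times(x=97/11), which returns -69549/88.
I call countbox.tell, → -69549/88.
Then countbox.tell, which returns -69549/88.
Invoking stash.keep(k=lucubris, v=titast), yielding nil.
Using countbox.times(x=8), → -69549/11.
Invoking stash.pull(k=lucubris), yielding titast.
I call stash.knows(k=citi), and see no.

Answer: -69549/11


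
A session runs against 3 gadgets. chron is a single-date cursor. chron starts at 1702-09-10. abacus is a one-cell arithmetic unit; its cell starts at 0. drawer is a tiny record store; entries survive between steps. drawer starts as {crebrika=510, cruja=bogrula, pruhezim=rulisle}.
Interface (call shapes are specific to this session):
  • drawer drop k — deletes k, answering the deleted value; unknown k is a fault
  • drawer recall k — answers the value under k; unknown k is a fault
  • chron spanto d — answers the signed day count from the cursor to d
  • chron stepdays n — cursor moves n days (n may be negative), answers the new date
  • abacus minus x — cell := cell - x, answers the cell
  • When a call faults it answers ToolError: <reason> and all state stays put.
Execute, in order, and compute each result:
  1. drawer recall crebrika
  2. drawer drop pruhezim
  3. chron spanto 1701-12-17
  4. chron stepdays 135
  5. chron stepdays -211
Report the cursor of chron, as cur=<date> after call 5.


Answer: cur=1702-06-26

Derivation:
I run drawer recall(k→crebrika): 510.
Now I run drawer drop(k→pruhezim): rulisle.
I run chron spanto(d→1701-12-17), which returns -267.
Now I run chron stepdays(n→135), which returns 1703-01-23.
Invoking chron stepdays(n→-211), and see 1702-06-26.


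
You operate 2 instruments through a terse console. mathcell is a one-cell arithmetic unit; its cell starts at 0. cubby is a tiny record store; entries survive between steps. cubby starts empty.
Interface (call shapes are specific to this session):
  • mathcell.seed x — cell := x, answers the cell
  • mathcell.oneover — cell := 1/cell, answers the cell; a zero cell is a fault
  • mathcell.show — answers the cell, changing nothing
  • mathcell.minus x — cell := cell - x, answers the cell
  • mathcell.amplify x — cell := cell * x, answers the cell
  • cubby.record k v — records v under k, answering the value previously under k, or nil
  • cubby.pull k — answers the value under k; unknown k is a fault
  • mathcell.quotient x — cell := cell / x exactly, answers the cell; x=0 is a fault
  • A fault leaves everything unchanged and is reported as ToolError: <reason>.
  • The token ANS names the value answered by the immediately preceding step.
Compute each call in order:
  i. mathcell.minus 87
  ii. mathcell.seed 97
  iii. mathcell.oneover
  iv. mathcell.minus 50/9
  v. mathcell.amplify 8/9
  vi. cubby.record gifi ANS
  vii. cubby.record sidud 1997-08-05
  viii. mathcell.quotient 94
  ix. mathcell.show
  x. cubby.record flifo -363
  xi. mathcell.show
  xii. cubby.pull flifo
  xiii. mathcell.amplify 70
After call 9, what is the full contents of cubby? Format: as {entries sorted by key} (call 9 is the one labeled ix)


Answer: {gifi=-38728/7857, sidud=1997-08-05}

Derivation:
-- mathcell.minus(x='87') -> -87
-- mathcell.seed(x='97') -> 97
-- mathcell.oneover() -> 1/97
-- mathcell.minus(x='50/9') -> -4841/873
-- mathcell.amplify(x='8/9') -> -38728/7857
-- cubby.record(k='gifi', v='ANS') -> nil
-- cubby.record(k='sidud', v='1997-08-05') -> nil
-- mathcell.quotient(x='94') -> -412/7857
-- mathcell.show() -> -412/7857
-- cubby.record(k='flifo', v='-363') -> nil
-- mathcell.show() -> -412/7857
-- cubby.pull(k='flifo') -> -363
-- mathcell.amplify(x='70') -> -28840/7857


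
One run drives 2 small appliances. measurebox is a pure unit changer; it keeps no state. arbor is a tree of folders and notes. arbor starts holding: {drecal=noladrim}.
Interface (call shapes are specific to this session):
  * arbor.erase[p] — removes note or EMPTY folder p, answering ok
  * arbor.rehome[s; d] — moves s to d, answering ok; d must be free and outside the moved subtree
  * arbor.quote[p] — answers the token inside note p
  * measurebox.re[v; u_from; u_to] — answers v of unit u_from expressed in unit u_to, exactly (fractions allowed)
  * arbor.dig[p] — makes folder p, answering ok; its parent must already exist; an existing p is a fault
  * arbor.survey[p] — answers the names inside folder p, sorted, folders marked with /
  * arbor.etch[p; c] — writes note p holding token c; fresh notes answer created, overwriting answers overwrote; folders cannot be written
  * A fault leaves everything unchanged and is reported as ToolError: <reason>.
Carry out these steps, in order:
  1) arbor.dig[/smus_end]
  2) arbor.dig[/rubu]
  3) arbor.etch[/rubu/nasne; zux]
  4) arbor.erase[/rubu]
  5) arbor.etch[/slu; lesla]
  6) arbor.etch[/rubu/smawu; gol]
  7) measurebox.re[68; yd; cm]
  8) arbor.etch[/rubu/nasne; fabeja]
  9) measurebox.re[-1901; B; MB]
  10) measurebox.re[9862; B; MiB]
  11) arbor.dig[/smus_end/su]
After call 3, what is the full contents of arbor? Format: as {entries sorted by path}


Answer: {drecal=noladrim, rubu/, rubu/nasne=zux, smus_end/}

Derivation:
Now I run arbor.dig on p: /smus_end, and see ok.
Now I run arbor.dig on p: /rubu, — result: ok.
I call arbor.etch on p: /rubu/nasne, c: zux, which returns created.
I call arbor.erase on p: /rubu, yielding ToolError: not empty.
I run arbor.etch on p: /slu, c: lesla, and get created.
Calling arbor.etch on p: /rubu/smawu, c: gol, — result: created.
Now I run measurebox.re on v: 68, u_from: yd, u_to: cm, and get 155448/25.
Calling arbor.etch on p: /rubu/nasne, c: fabeja, and observe overwrote.
I try measurebox.re on v: -1901, u_from: B, u_to: MB, and see -1901/1000000.
Now I run measurebox.re on v: 9862, u_from: B, u_to: MiB, → 4931/524288.
Calling arbor.dig on p: /smus_end/su, yielding ok.
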